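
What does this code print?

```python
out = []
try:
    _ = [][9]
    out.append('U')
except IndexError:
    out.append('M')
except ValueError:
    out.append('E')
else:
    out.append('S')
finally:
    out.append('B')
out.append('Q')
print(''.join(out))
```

Execution trace: 'M' (except IndexError) → 'B' (finally) → 'Q' (after the try/except). Output: MBQ

Answer: MBQ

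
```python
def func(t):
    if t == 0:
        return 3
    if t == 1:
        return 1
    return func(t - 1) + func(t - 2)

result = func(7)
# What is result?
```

Build up from base cases: func(0)=3, func(1)=1, func(2)=4, func(3)=5, func(4)=9, func(5)=14, func(6)=23, ..., func(7)=37

Answer: 37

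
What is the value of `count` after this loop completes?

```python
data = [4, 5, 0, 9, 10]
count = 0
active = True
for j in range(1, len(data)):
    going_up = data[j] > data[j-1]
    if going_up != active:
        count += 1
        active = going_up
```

Count direction changes in [4, 5, 0, 9, 10]
`count` takes the values: 0 → 1 → 2

Answer: 2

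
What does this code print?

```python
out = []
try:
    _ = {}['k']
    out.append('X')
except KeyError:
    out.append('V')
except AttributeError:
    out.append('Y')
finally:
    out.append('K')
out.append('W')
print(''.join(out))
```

Execution trace: 'V' (except KeyError) → 'K' (finally) → 'W' (after the try/except). Output: VKW

Answer: VKW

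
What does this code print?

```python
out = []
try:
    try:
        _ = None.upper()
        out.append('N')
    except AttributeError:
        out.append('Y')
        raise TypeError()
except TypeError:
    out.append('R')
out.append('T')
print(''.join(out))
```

Execution trace: 'Y' (inner except AttributeError) → 'R' (outer except TypeError) → 'T' (after the try/except). Output: YRT

Answer: YRT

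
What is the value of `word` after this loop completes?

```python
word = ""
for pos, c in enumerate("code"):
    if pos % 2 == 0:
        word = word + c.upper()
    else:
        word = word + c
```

Uppercase even positions in 'code'
`word` takes the values: "" → "C" → "Co" → "CoD" → "CoDe"

Answer: "CoDe"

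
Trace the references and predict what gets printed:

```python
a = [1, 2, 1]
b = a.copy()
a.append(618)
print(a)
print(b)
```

Key concept: list.copy() creates independent copy.
Step by step:
`a = [1, 2, 1]` → a = [1, 2, 1]
`b = a.copy()` → b = [1, 2, 1]
`a.append(618)` → a = [1, 2, 1, 618]
`print(a)` → prints [1, 2, 1, 618]
`print(b)` → prints [1, 2, 1]

Answer:
[1, 2, 1, 618]
[1, 2, 1]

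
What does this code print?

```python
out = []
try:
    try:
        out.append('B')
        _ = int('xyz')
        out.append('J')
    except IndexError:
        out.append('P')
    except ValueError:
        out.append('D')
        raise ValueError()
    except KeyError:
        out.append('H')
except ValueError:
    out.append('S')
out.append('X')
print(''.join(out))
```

Execution trace: 'B' (inner try body) → 'D' (inner except ValueError) → 'S' (outer except ValueError) → 'X' (after the try/except). Output: BDSX

Answer: BDSX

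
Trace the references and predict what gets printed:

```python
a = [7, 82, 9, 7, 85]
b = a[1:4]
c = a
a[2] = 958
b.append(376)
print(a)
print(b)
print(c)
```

Key concept: slice vs alias.
Step by step:
`a = [7, 82, 9, 7, 85]` → a = [7, 82, 9, 7, 85]
`b = a[1:4]` → b = [82, 9, 7]
`c = a` → c = [7, 82, 9, 7, 85] (same object as a)
`a[2] = 958` → a = [7, 82, 958, 7, 85] (same object as c); c = [7, 82, 958, 7, 85] (same object as a)
`b.append(376)` → b = [82, 9, 7, 376]
`print(a)` → prints [7, 82, 958, 7, 85]
`print(b)` → prints [82, 9, 7, 376]
`print(c)` → prints [7, 82, 958, 7, 85]

Answer:
[7, 82, 958, 7, 85]
[82, 9, 7, 376]
[7, 82, 958, 7, 85]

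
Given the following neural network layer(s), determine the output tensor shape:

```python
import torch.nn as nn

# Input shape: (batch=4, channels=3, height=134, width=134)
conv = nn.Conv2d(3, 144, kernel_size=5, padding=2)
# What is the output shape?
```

Input: (4, 3, 134, 134) -> Output: (4, 144, 134, 134)

Answer: (4, 144, 134, 134)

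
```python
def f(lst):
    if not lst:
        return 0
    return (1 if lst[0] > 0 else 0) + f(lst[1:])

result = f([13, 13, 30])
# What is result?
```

Count of positive elements in [13, 13, 30] = 3

Answer: 3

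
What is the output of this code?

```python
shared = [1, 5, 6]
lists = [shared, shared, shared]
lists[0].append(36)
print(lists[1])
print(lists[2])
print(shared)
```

Key concept: list of same reference.
Step by step:
`shared = [1, 5, 6]` → shared = [1, 5, 6]
`lists = [shared, shared, shared]` → lists = [[1, 5, 6], [1, 5, 6], [1, 5, 6]]
`lists[0].append(36)` → shared = [1, 5, 6, 36]; lists = [[1, 5, 6, 36], [1, 5, 6, 36], [1, 5, 6, 36]]
`print(lists[1])` → prints [1, 5, 6, 36]
`print(lists[2])` → prints [1, 5, 6, 36]
`print(shared)` → prints [1, 5, 6, 36]

Answer:
[1, 5, 6, 36]
[1, 5, 6, 36]
[1, 5, 6, 36]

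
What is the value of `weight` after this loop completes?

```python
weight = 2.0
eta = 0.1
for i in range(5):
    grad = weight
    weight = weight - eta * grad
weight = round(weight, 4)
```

Gradient descent: w = 2.0 * (1 - 0.1)^5
`weight` takes the values: 2.0 → 1.8 → 1.62 → 1.458 → 1.3122 → 1.18098 → 1.181

Answer: 1.181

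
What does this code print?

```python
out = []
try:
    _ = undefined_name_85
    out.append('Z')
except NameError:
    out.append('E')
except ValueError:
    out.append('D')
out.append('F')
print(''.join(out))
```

Execution trace: 'E' (except NameError) → 'F' (after the try/except). Output: EF

Answer: EF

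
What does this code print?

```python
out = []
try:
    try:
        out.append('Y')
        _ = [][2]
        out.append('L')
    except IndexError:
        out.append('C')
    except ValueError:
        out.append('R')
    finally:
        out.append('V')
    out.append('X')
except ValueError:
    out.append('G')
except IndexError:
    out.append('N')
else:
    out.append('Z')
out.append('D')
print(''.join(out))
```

Execution trace: 'Y' (inner try body) → 'C' (inner except IndexError) → 'V' (inner finally) → 'X' (try body, no exception) → 'Z' (else) → 'D' (after the try/except). Output: YCVXZD

Answer: YCVXZD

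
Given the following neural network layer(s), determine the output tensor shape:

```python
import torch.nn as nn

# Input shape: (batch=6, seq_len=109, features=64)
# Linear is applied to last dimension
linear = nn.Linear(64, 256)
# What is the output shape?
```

Input: (6, 109, 64) -> Output: (6, 109, 256)

Answer: (6, 109, 256)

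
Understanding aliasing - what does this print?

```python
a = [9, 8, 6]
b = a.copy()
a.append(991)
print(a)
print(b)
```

Key concept: list.copy() creates independent copy.
Step by step:
`a = [9, 8, 6]` → a = [9, 8, 6]
`b = a.copy()` → b = [9, 8, 6]
`a.append(991)` → a = [9, 8, 6, 991]
`print(a)` → prints [9, 8, 6, 991]
`print(b)` → prints [9, 8, 6]

Answer:
[9, 8, 6, 991]
[9, 8, 6]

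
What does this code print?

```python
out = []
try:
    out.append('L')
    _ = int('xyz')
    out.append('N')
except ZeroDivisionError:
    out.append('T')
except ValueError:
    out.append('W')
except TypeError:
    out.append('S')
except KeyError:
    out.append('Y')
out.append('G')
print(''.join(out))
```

Execution trace: 'L' (try body) → 'W' (except ValueError) → 'G' (after the try/except). Output: LWG

Answer: LWG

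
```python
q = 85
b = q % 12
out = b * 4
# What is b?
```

Trace:
`q = 85` → q = 85
`b = q % 12` → b = 1
`out = b * 4` → out = 4
So b = 1

Answer: 1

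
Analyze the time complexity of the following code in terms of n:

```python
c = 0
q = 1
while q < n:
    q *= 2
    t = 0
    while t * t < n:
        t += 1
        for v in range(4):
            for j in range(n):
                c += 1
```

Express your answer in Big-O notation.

Each loop level contributes: log n × √n × 1 × n. Multiplying the contributions gives O(n√n log n).

Answer: O(n√n log n)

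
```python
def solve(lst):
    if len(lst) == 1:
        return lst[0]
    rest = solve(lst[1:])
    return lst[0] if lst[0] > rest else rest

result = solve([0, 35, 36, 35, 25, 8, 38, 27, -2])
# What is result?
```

Recursive max over [0, 35, 36, 35, 25, 8, 38, 27, -2] = 38

Answer: 38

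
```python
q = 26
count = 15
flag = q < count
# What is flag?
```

Trace:
`q = 26` → q = 26
`count = 15` → count = 15
`flag = q < count` → flag = False
So flag = False

Answer: False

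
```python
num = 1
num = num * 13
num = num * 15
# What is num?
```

Trace:
`num = 1` → num = 1
`num = num * 13` → num = 13
`num = num * 15` → num = 195
So num = 195

Answer: 195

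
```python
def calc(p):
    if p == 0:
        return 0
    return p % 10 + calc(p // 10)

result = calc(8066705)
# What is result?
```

Sum of digits of 8066705: 5 + 0 + 7 + 6 + 6 + 0 + 8 = 32

Answer: 32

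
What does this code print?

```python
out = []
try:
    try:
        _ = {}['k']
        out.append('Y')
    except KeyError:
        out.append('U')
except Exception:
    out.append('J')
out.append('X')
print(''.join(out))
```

Execution trace: 'U' (inner except KeyError) → 'X' (after the try/except). Output: UX

Answer: UX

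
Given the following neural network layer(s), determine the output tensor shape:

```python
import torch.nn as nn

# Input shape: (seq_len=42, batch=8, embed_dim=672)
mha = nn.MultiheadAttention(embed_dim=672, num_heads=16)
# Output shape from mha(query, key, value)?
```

Input: (42, 8, 672) -> Output: (42, 8, 672)

Answer: (42, 8, 672)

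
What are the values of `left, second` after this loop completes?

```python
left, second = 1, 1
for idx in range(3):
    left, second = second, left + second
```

Fibonacci: after 3 iterations
`left, second` takes the values: (1, 1) → (1, 2) → (2, 3) → (3, 5)

Answer: 3, 5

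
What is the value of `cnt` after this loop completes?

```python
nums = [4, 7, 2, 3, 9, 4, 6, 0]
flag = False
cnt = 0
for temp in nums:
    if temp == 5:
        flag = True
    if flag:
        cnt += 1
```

Count elements after first 5 in [4, 7, 2, 3, 9, 4, 6, 0]
`cnt` takes the values: 0

Answer: 0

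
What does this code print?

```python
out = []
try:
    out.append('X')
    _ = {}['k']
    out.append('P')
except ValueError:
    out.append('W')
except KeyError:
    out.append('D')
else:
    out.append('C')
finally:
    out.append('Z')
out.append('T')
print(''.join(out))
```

Execution trace: 'X' (try body) → 'D' (except KeyError) → 'Z' (finally) → 'T' (after the try/except). Output: XDZT

Answer: XDZT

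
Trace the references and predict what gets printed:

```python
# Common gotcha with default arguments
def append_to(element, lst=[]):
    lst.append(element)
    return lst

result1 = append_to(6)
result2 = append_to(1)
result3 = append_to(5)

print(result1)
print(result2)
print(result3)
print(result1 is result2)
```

Key concept: mutable default argument gotcha.
Step by step:
`result1 = append_to(6)` → result1 = [6]
`result2 = append_to(1)` → result1 = [6, 1] (same object as result2); result2 = [6, 1] (same object as result1)
`result3 = append_to(5)` → result1 = [6, 1, 5] (same object as result2, result3); result2 = [6, 1, 5] (same object as result1, result3); result3 = [6, 1, 5] (same object as result1, result2)
`print(result1)` → prints [6, 1, 5]
`print(result2)` → prints [6, 1, 5]
`print(result3)` → prints [6, 1, 5]
`print(result1 is result2)` → prints True

Answer:
[6, 1, 5]
[6, 1, 5]
[6, 1, 5]
True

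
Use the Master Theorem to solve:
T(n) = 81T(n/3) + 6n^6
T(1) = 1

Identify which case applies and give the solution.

a=81, b=3, f(n)=6n^6. log_3(81) = 4. Since c=6 > 4 and the regularity condition holds (81(n/3)^6 = (81/3^6)n^6 with 81/3^6 < 1), Case 3 applies: T(n) = Θ(f(n)) = O(n^6).

Answer: O(n^6) - Case 3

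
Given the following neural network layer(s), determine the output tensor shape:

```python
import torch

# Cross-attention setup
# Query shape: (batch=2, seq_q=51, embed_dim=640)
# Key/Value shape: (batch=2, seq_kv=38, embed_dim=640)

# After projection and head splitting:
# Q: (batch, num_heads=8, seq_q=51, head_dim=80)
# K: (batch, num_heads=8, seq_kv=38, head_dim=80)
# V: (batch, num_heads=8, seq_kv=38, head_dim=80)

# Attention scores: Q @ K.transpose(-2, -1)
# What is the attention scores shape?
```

Input: (2, 51, 640) -> Output: (2, 8, 51, 38)

Answer: (2, 8, 51, 38)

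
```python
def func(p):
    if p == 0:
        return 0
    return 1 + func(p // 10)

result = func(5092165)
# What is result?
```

Count of digits of 5092165: 7

Answer: 7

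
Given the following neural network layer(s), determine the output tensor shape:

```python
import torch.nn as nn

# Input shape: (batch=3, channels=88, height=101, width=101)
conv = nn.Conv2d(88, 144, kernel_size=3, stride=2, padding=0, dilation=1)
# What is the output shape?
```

Input: (3, 88, 101, 101) -> Output: (3, 144, 50, 50)

Answer: (3, 144, 50, 50)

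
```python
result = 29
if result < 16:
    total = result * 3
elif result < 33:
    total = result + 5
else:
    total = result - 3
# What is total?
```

Trace:
`result = 29` → result = 29
`if result < 16: ...` → result < 16 is False, result < 33 is True → total = 34
So total = 34

Answer: 34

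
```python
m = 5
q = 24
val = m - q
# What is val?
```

Trace:
`m = 5` → m = 5
`q = 24` → q = 24
`val = m - q` → val = -19
So val = -19

Answer: -19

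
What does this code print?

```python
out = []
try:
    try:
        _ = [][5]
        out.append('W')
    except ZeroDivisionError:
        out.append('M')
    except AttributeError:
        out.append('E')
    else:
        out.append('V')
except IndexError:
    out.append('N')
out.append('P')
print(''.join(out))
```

Execution trace: 'N' (outer except IndexError) → 'P' (after the try/except). Output: NP

Answer: NP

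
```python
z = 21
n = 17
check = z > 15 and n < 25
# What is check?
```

Trace:
`z = 21` → z = 21
`n = 17` → n = 17
`check = z > 15 and n < 25` → check = True
So check = True

Answer: True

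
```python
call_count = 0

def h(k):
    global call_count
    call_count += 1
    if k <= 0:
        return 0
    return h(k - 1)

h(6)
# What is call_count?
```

Linear recursion stepping by 1: 7 calls from k=6 down to ≤0.

Answer: 7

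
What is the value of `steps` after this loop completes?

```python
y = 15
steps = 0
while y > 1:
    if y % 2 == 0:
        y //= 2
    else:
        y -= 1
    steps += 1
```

Steps to reduce 15 to 1
`steps` takes the values: 0 → 1 → 2 → 3 → 4 → 5 → 6

Answer: 6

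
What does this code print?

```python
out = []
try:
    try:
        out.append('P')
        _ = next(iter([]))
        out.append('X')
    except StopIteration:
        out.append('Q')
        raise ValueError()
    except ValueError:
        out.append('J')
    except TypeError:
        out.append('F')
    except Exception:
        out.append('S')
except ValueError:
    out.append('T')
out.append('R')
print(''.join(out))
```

Execution trace: 'P' (inner try body) → 'Q' (inner except StopIteration) → 'T' (outer except ValueError) → 'R' (after the try/except). Output: PQTR

Answer: PQTR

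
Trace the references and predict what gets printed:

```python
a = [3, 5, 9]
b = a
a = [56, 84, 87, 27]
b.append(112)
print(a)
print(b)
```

Key concept: rebinding vs mutation: a is rebound to a new list, b still points at the original.
Step by step:
`a = [3, 5, 9]` → a = [3, 5, 9]
`b = a` → b = [3, 5, 9] (same object as a)
`a = [56, 84, 87, 27]` → a = [56, 84, 87, 27]
`b.append(112)` → b = [3, 5, 9, 112]
`print(a)` → prints [56, 84, 87, 27]
`print(b)` → prints [3, 5, 9, 112]

Answer:
[56, 84, 87, 27]
[3, 5, 9, 112]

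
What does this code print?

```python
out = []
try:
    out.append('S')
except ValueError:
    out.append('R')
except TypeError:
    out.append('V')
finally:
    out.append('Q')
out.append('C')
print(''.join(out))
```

Execution trace: 'S' (try body, no exception) → 'Q' (finally) → 'C' (after the try/except). Output: SQC

Answer: SQC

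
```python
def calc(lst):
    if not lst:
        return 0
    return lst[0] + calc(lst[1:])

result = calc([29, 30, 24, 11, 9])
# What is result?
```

29 + 30 + 24 + 11 + 9 + 0 = 103

Answer: 103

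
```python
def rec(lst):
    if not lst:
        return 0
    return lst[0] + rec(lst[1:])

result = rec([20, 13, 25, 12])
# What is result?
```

20 + 13 + 25 + 12 + 0 = 70

Answer: 70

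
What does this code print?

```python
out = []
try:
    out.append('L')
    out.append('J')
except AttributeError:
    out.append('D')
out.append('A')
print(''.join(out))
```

Execution trace: 'L' (try body) → 'J' (try body, no exception) → 'A' (after the try/except). Output: LJA

Answer: LJA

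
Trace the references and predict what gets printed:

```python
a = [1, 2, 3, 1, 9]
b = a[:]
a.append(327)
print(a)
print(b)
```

Key concept: slice [:] creates copy.
Step by step:
`a = [1, 2, 3, 1, 9]` → a = [1, 2, 3, 1, 9]
`b = a[:]` → b = [1, 2, 3, 1, 9]
`a.append(327)` → a = [1, 2, 3, 1, 9, 327]
`print(a)` → prints [1, 2, 3, 1, 9, 327]
`print(b)` → prints [1, 2, 3, 1, 9]

Answer:
[1, 2, 3, 1, 9, 327]
[1, 2, 3, 1, 9]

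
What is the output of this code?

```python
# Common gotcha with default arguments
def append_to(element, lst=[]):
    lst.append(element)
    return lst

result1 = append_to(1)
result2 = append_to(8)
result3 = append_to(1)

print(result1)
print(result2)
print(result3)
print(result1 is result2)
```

Key concept: mutable default argument gotcha.
Step by step:
`result1 = append_to(1)` → result1 = [1]
`result2 = append_to(8)` → result1 = [1, 8] (same object as result2); result2 = [1, 8] (same object as result1)
`result3 = append_to(1)` → result1 = [1, 8, 1] (same object as result2, result3); result2 = [1, 8, 1] (same object as result1, result3); result3 = [1, 8, 1] (same object as result1, result2)
`print(result1)` → prints [1, 8, 1]
`print(result2)` → prints [1, 8, 1]
`print(result3)` → prints [1, 8, 1]
`print(result1 is result2)` → prints True

Answer:
[1, 8, 1]
[1, 8, 1]
[1, 8, 1]
True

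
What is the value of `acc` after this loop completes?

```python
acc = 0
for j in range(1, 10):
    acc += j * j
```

Sum of squares 1² to 9² = 285
`acc` takes the values: 0 → 1 → 5 → 14 → 30 → 55 → 91 → 140 → 204 → 285

Answer: 285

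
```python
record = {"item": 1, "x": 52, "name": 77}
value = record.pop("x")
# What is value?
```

Trace:
`record = {"item": 1, "x": 52, "name": 77}` → record = {'item': 1, 'x': 52, 'name': 77}
`value = record.pop("x")` → record = {'item': 1, 'name': 77}; value = 52
So value = 52

Answer: 52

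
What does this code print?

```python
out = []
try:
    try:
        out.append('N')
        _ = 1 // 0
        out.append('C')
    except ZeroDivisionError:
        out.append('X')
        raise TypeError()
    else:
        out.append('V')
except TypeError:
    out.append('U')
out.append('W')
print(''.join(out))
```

Execution trace: 'N' (inner try body) → 'X' (inner except ZeroDivisionError) → 'U' (outer except TypeError) → 'W' (after the try/except). Output: NXUW

Answer: NXUW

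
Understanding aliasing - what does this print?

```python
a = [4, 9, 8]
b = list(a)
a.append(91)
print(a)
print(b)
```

Key concept: list() constructor creates copy.
Step by step:
`a = [4, 9, 8]` → a = [4, 9, 8]
`b = list(a)` → b = [4, 9, 8]
`a.append(91)` → a = [4, 9, 8, 91]
`print(a)` → prints [4, 9, 8, 91]
`print(b)` → prints [4, 9, 8]

Answer:
[4, 9, 8, 91]
[4, 9, 8]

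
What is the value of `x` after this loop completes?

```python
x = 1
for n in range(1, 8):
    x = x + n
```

Start at 1, add 1 through 7
`x` takes the values: 1 → 2 → 4 → 7 → 11 → 16 → 22 → 29

Answer: 29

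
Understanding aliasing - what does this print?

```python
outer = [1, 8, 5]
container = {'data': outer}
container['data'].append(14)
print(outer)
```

Key concept: dict holds reference to list.
Step by step:
`outer = [1, 8, 5]` → outer = [1, 8, 5]
`container = {'data': outer}` → container = {'data': [1, 8, 5]}
`container['data'].append(14)` → outer = [1, 8, 5, 14]; container = {'data': [1, 8, 5, 14]}
`print(outer)` → prints [1, 8, 5, 14]

Answer: [1, 8, 5, 14]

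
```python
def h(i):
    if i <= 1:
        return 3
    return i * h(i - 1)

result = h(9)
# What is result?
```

h(9) = 9 * 8 * 7 * 6 * 5 * 4 * 3 * 2 * 3 = 1088640

Answer: 1088640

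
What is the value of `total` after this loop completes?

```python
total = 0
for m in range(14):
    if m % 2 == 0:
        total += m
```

Sum of even numbers 0 to 13
`total` takes the values: 0 → 2 → 6 → 12 → 20 → 30 → 42

Answer: 42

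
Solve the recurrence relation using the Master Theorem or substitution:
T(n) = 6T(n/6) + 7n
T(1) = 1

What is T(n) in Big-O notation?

By Master Theorem: a=6, b=6, f(n)=7n. Since log_6(6) = 1 and f(n) = Θ(n^1), Case 2 applies. T(n) = O(n log n).

Answer: O(n log n)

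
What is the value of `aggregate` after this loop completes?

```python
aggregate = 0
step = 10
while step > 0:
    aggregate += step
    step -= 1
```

Sum 10 down to 1
`aggregate` takes the values: 0 → 10 → 19 → 27 → 34 → 40 → 45 → 49 → 52 → 54 → 55

Answer: 55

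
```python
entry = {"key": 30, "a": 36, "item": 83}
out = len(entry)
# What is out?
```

Trace:
`entry = {"key": 30, "a": 36, "item": 83}` → entry = {'key': 30, 'a': 36, 'item': 83}
`out = len(entry)` → out = 3
So out = 3

Answer: 3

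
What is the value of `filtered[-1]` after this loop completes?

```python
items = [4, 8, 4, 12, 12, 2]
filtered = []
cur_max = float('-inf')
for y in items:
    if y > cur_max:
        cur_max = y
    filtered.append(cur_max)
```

Running max ends at 12
`filtered` takes the values: [] → [4] → [4, 8] → [4, 8, 8] → [4, 8, 8, 12] → [4, 8, 8, 12, 12] → [4, 8, 8, 12, 12, 12]
So `filtered[-1]` = 12

Answer: 12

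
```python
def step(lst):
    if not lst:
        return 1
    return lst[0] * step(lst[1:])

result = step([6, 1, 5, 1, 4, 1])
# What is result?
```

Product over [6, 1, 5, 1, 4, 1] = 6 * 1 * 5 * 1 * 4 * 1 = 120

Answer: 120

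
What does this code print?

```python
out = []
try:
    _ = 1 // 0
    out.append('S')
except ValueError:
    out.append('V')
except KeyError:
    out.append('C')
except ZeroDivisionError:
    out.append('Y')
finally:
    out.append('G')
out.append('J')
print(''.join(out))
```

Execution trace: 'Y' (except ZeroDivisionError) → 'G' (finally) → 'J' (after the try/except). Output: YGJ

Answer: YGJ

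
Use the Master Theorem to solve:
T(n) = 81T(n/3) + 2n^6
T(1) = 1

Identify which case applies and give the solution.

a=81, b=3, f(n)=2n^6. log_3(81) = 4. Since c=6 > 4 and the regularity condition holds (81(n/3)^6 = (81/3^6)n^6 with 81/3^6 < 1), Case 3 applies: T(n) = Θ(f(n)) = O(n^6).

Answer: O(n^6) - Case 3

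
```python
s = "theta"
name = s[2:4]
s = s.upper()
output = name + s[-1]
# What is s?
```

Trace:
`s = "theta"` → s = 'theta'
`name = s[2:4]` → name = 'et'
`s = s.upper()` → s = 'THETA'
`output = name + s[-1]` → output = 'etA'
So s = 'THETA'

Answer: 'THETA'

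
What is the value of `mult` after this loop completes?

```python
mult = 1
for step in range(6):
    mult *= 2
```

2^6 = 64
`mult` takes the values: 1 → 2 → 4 → 8 → 16 → 32 → 64

Answer: 64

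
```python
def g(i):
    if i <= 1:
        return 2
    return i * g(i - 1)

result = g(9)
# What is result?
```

g(9) = 9 * 8 * 7 * 6 * 5 * 4 * 3 * 2 * 2 = 725760

Answer: 725760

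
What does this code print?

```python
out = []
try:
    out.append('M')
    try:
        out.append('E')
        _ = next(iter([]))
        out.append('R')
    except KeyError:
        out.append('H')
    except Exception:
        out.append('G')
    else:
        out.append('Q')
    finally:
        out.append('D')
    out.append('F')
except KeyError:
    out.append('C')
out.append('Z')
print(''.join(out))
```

Execution trace: 'M' (try body) → 'E' (inner try body) → 'G' (inner except Exception) → 'D' (inner finally) → 'F' (try body, no exception) → 'Z' (after the try/except). Output: MEGDFZ

Answer: MEGDFZ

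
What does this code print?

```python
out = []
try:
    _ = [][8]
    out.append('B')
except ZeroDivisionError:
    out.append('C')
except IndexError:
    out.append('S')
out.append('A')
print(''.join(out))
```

Execution trace: 'S' (except IndexError) → 'A' (after the try/except). Output: SA

Answer: SA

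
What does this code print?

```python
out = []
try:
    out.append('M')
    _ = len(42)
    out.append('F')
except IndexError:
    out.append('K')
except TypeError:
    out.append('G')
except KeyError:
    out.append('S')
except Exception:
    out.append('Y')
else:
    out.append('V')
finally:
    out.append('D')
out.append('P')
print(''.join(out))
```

Execution trace: 'M' (try body) → 'G' (except TypeError) → 'D' (finally) → 'P' (after the try/except). Output: MGDP

Answer: MGDP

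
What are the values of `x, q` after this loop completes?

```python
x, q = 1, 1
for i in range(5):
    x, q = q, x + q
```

Fibonacci: after 5 iterations
`x, q` takes the values: (1, 1) → (1, 2) → (2, 3) → (3, 5) → (5, 8) → (8, 13)

Answer: 8, 13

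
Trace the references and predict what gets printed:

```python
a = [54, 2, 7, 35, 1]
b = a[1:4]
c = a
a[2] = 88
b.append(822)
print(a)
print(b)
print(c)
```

Key concept: slice vs alias.
Step by step:
`a = [54, 2, 7, 35, 1]` → a = [54, 2, 7, 35, 1]
`b = a[1:4]` → b = [2, 7, 35]
`c = a` → c = [54, 2, 7, 35, 1] (same object as a)
`a[2] = 88` → a = [54, 2, 88, 35, 1] (same object as c); c = [54, 2, 88, 35, 1] (same object as a)
`b.append(822)` → b = [2, 7, 35, 822]
`print(a)` → prints [54, 2, 88, 35, 1]
`print(b)` → prints [2, 7, 35, 822]
`print(c)` → prints [54, 2, 88, 35, 1]

Answer:
[54, 2, 88, 35, 1]
[2, 7, 35, 822]
[54, 2, 88, 35, 1]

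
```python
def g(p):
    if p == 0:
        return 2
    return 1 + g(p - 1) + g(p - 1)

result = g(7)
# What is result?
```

g(p) = 1 + 2·g(p-1), g(0)=2. Closed form: (2+1)·2^7 - 1 = 383.

Answer: 383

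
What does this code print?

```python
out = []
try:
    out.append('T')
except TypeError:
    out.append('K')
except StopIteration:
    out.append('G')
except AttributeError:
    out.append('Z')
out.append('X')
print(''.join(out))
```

Execution trace: 'T' (try body, no exception) → 'X' (after the try/except). Output: TX

Answer: TX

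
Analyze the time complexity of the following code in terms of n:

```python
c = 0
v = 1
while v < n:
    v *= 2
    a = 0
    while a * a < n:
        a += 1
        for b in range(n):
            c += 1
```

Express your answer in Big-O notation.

Each loop level contributes: log n × √n × n. Multiplying the contributions gives O(n√n log n).

Answer: O(n√n log n)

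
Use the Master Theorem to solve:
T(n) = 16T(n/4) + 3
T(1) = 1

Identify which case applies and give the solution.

a=16, b=4, f(n)=3. log_4(16) = 2. Since c=0 < 2, Case 1 applies: T(n) = Θ(n^log_b(a)) = O(n^2).

Answer: O(n^2) - Case 1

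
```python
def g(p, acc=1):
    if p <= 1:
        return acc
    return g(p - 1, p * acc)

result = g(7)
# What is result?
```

Accumulator trace (n, acc): (7, 1) -> (6, 7) -> (5, 42) -> (4, 210) -> (3, 840) -> (2, 2520) -> (1, 5040) -> return 5040

Answer: 5040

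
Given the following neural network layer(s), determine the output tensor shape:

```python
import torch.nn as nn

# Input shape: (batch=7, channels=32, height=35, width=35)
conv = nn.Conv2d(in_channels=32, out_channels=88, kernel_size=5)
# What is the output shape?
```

Input: (7, 32, 35, 35) -> Output: (7, 88, 31, 31)

Answer: (7, 88, 31, 31)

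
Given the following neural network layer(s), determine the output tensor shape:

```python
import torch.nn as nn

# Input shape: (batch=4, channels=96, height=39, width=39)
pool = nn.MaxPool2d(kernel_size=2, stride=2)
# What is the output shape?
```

Input: (4, 96, 39, 39) -> Output: (4, 96, 19, 19)

Answer: (4, 96, 19, 19)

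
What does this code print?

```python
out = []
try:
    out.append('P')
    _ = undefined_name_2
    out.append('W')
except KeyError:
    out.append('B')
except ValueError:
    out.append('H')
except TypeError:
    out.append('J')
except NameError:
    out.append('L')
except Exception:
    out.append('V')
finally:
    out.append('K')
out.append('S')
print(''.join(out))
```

Execution trace: 'P' (try body) → 'L' (except NameError) → 'K' (finally) → 'S' (after the try/except). Output: PLKS

Answer: PLKS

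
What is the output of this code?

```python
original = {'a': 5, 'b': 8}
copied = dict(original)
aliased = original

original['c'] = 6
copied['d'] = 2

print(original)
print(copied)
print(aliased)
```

Key concept: dict() creates copy, assignment creates alias.
Step by step:
`original = {'a': 5, 'b': 8}` → original = {'a': 5, 'b': 8}
`copied = dict(original)` → copied = {'a': 5, 'b': 8}
`aliased = original` → aliased = {'a': 5, 'b': 8} (same object as original)
`original['c'] = 6` → original = {'a': 5, 'b': 8, 'c': 6} (same object as aliased); aliased = {'a': 5, 'b': 8, 'c': 6} (same object as original)
`copied['d'] = 2` → copied = {'a': 5, 'b': 8, 'd': 2}
`print(original)` → prints {'a': 5, 'b': 8, 'c': 6}
`print(copied)` → prints {'a': 5, 'b': 8, 'd': 2}
`print(aliased)` → prints {'a': 5, 'b': 8, 'c': 6}

Answer:
{'a': 5, 'b': 8, 'c': 6}
{'a': 5, 'b': 8, 'd': 2}
{'a': 5, 'b': 8, 'c': 6}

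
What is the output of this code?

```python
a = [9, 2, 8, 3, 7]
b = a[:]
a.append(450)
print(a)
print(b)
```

Key concept: slice [:] creates copy.
Step by step:
`a = [9, 2, 8, 3, 7]` → a = [9, 2, 8, 3, 7]
`b = a[:]` → b = [9, 2, 8, 3, 7]
`a.append(450)` → a = [9, 2, 8, 3, 7, 450]
`print(a)` → prints [9, 2, 8, 3, 7, 450]
`print(b)` → prints [9, 2, 8, 3, 7]

Answer:
[9, 2, 8, 3, 7, 450]
[9, 2, 8, 3, 7]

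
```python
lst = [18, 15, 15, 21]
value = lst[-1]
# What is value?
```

Trace:
`lst = [18, 15, 15, 21]` → lst = [18, 15, 15, 21]
`value = lst[-1]` → value = 21
So value = 21

Answer: 21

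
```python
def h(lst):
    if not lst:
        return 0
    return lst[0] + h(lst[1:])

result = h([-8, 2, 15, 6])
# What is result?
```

(-8) + 2 + 15 + 6 + 0 = 15

Answer: 15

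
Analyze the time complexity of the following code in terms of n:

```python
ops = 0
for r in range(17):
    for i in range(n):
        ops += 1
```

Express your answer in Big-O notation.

Each loop level contributes: 1 × n. Multiplying the contributions gives O(n).

Answer: O(n)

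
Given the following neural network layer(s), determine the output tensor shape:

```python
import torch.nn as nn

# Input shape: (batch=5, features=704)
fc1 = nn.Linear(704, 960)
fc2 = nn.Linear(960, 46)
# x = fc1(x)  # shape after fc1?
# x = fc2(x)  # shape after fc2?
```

Input: (5, 704) -> after fc1: (5, 960) -> Output: (5, 46)

Answer: (5, 46)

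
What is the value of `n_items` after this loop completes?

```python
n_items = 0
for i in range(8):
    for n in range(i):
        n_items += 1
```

Triangle number: 0+1+2+...+7
`n_items` takes the values: 0 → 1 → 2 → 3 → 4 → 5 → 6 → 7 → 8 → 9 → 10 → 11 → 12 → 13 → 14 → 15 → 16 → 17 → 18 → 19 → 20 → 21 → 22 → 23 → 24 → 25 → 26 → 27 → 28

Answer: 28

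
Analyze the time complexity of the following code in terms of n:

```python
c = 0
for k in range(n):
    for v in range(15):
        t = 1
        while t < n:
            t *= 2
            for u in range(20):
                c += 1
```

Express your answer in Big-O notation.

Each loop level contributes: n × 1 × log n × 1. Multiplying the contributions gives O(n log n).

Answer: O(n log n)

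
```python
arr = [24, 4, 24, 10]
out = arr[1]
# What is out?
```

Trace:
`arr = [24, 4, 24, 10]` → arr = [24, 4, 24, 10]
`out = arr[1]` → out = 4
So out = 4

Answer: 4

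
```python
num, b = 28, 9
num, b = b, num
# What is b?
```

Trace:
`num, b = 28, 9` → num = 28; b = 9
`num, b = b, num` → num = 9; b = 28
So b = 28

Answer: 28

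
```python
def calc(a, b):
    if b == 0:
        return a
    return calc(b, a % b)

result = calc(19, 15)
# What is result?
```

calc(19, 15) -> calc(15, 4) -> calc(4, 3) -> calc(3, 1) -> calc(1, 0) -> 1

Answer: 1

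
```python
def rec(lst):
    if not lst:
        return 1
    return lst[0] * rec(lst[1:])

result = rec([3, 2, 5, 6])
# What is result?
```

Product over [3, 2, 5, 6] = 3 * 2 * 5 * 6 = 180

Answer: 180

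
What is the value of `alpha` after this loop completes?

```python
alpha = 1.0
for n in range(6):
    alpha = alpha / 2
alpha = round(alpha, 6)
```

Halving LR 6 times: 1 / 2^6
`alpha` takes the values: 1.0 → 0.5 → 0.25 → 0.125 → 0.0625 → 0.03125 → 0.015625

Answer: 0.015625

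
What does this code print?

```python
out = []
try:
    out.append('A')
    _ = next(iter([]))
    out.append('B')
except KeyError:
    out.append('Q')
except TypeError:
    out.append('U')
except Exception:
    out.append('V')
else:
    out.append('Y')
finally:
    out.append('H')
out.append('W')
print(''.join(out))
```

Execution trace: 'A' (try body) → 'V' (except Exception) → 'H' (finally) → 'W' (after the try/except). Output: AVHW

Answer: AVHW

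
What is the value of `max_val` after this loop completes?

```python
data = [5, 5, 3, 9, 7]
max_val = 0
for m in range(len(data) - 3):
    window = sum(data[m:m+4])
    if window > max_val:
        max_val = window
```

Max sum of 4-element window in [5, 5, 3, 9, 7]
`max_val` takes the values: 0 → 22 → 24

Answer: 24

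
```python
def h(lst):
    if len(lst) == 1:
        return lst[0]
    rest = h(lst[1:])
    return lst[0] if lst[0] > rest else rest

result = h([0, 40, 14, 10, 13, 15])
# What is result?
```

Recursive max over [0, 40, 14, 10, 13, 15] = 40

Answer: 40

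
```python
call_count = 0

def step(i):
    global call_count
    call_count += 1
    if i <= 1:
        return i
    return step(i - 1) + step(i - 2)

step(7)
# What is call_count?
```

Calls(i) = 1 + Calls(i-1) + Calls(i-2); Calls(0)=Calls(1)=1. For i=7 this gives 41.

Answer: 41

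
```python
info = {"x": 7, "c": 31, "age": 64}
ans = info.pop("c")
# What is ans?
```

Trace:
`info = {"x": 7, "c": 31, "age": 64}` → info = {'x': 7, 'c': 31, 'age': 64}
`ans = info.pop("c")` → info = {'x': 7, 'age': 64}; ans = 31
So ans = 31

Answer: 31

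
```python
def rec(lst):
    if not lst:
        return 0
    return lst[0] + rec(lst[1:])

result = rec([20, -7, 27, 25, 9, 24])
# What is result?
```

20 + (-7) + 27 + 25 + 9 + 24 + 0 = 98

Answer: 98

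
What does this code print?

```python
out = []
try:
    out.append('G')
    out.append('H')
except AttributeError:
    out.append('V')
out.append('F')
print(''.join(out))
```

Execution trace: 'G' (try body) → 'H' (try body, no exception) → 'F' (after the try/except). Output: GHF

Answer: GHF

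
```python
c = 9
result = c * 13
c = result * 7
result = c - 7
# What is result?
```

Trace:
`c = 9` → c = 9
`result = c * 13` → result = 117
`c = result * 7` → c = 819
`result = c - 7` → result = 812
So result = 812

Answer: 812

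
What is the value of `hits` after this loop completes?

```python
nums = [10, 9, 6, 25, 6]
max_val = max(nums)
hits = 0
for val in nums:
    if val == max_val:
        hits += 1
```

Count of max value 25 in [10, 9, 6, 25, 6]
`hits` takes the values: 0 → 1

Answer: 1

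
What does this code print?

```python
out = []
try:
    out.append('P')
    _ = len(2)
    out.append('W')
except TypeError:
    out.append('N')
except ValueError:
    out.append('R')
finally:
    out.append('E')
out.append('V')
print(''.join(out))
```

Execution trace: 'P' (try body) → 'N' (except TypeError) → 'E' (finally) → 'V' (after the try/except). Output: PNEV

Answer: PNEV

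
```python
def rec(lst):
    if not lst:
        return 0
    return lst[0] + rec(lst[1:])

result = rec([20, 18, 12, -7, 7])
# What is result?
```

20 + 18 + 12 + (-7) + 7 + 0 = 50

Answer: 50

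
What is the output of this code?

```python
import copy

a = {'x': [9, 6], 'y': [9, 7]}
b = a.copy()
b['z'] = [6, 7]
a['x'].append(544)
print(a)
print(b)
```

Key concept: shallow copy of dict with mutable values.
Step by step:
`a = {'x': [9, 6], 'y': [9, 7]}` → a = {'x': [9, 6], 'y': [9, 7]}
`b = a.copy()` → b = {'x': [9, 6], 'y': [9, 7]}
`b['z'] = [6, 7]` → b = {'x': [9, 6], 'y': [9, 7], 'z': [6, 7]}
`a['x'].append(544)` → a = {'x': [9, 6, 544], 'y': [9, 7]}; b = {'x': [9, 6, 544], 'y': [9, 7], 'z': [6, 7]}
`print(a)` → prints {'x': [9, 6, 544], 'y': [9, 7]}
`print(b)` → prints {'x': [9, 6, 544], 'y': [9, 7], 'z': [6, 7]}

Answer:
{'x': [9, 6, 544], 'y': [9, 7]}
{'x': [9, 6, 544], 'y': [9, 7], 'z': [6, 7]}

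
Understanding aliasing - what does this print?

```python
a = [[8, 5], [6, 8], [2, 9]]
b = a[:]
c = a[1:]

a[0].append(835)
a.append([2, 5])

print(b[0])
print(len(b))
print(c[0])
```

Key concept: slice with nested mutation.
Step by step:
`a = [[8, 5], [6, 8], [2, 9]]` → a = [[8, 5], [6, 8], [2, 9]]
`b = a[:]` → b = [[8, 5], [6, 8], [2, 9]]
`c = a[1:]` → c = [[6, 8], [2, 9]]
`a[0].append(835)` → a = [[8, 5, 835], [6, 8], [2, 9]]; b = [[8, 5, 835], [6, 8], [2, 9]]
`a.append([2, 5])` → a = [[8, 5, 835], [6, 8], [2, 9], [2, 5]]
`print(b[0])` → prints [8, 5, 835]
`print(len(b))` → prints 3
`print(c[0])` → prints [6, 8]

Answer:
[8, 5, 835]
3
[6, 8]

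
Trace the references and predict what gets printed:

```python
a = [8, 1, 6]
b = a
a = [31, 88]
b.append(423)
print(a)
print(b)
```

Key concept: rebinding vs mutation: a is rebound to a new list, b still points at the original.
Step by step:
`a = [8, 1, 6]` → a = [8, 1, 6]
`b = a` → b = [8, 1, 6] (same object as a)
`a = [31, 88]` → a = [31, 88]
`b.append(423)` → b = [8, 1, 6, 423]
`print(a)` → prints [31, 88]
`print(b)` → prints [8, 1, 6, 423]

Answer:
[31, 88]
[8, 1, 6, 423]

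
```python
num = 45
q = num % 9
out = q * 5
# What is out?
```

Trace:
`num = 45` → num = 45
`q = num % 9` → q = 0
`out = q * 5` → out = 0
So out = 0

Answer: 0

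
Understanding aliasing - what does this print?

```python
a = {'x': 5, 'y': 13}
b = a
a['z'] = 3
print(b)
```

Key concept: dict aliasing.
Step by step:
`a = {'x': 5, 'y': 13}` → a = {'x': 5, 'y': 13}
`b = a` → b = {'x': 5, 'y': 13} (same object as a)
`a['z'] = 3` → a = {'x': 5, 'y': 13, 'z': 3} (same object as b); b = {'x': 5, 'y': 13, 'z': 3} (same object as a)
`print(b)` → prints {'x': 5, 'y': 13, 'z': 3}

Answer: {'x': 5, 'y': 13, 'z': 3}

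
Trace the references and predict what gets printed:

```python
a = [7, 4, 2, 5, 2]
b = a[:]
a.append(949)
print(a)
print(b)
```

Key concept: slice [:] creates copy.
Step by step:
`a = [7, 4, 2, 5, 2]` → a = [7, 4, 2, 5, 2]
`b = a[:]` → b = [7, 4, 2, 5, 2]
`a.append(949)` → a = [7, 4, 2, 5, 2, 949]
`print(a)` → prints [7, 4, 2, 5, 2, 949]
`print(b)` → prints [7, 4, 2, 5, 2]

Answer:
[7, 4, 2, 5, 2, 949]
[7, 4, 2, 5, 2]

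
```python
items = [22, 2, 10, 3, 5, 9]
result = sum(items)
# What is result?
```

Trace:
`items = [22, 2, 10, 3, 5, 9]` → items = [22, 2, 10, 3, 5, 9]
`result = sum(items)` → result = 51
So result = 51

Answer: 51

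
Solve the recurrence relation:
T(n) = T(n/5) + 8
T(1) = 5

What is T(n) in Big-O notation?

Each step divides n by 5 and adds 8. After log_5(n) steps we reach T(1)=5. So T(n) = 8·log_5(n) + 5 = O(log n).

Answer: O(log n)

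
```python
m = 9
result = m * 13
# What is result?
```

Trace:
`m = 9` → m = 9
`result = m * 13` → result = 117
So result = 117

Answer: 117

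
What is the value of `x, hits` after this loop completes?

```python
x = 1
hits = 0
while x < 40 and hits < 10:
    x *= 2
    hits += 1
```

Double until >= 40 or 10 iterations
`x, hits` takes the values: (1, 0) → (2, 0) → (2, 1) → (4, 1) → (4, 2) → (8, 2) → (8, 3) → (16, 3) → (16, 4) → (32, 4) → (32, 5) → (64, 5) → (64, 6)

Answer: 64, 6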